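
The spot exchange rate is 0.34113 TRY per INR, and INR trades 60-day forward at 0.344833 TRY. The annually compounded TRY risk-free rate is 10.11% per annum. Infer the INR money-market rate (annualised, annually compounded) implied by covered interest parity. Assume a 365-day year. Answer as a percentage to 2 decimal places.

T = 60/365 years.
CIP gives F = S · g_TRY/g_INR, so g_TRY/g_INR = 0.344833/0.34113 = 1.0108551.
TRY growth factor: (1 + 0.1011)^(60/365) = 1.0159577.
So the INR growth factor = 1.0050478.
r = 1.0050478^(365/60) − 1 = 0.031104 → 3.11%.

3.11%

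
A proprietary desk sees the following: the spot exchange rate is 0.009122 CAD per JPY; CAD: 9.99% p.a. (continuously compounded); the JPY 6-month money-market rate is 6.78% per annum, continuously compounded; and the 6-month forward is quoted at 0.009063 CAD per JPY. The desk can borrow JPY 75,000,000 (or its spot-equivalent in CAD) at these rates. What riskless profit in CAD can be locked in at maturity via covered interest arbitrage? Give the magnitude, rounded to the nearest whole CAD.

T = 6/12 years.
Route A — deposit JPY, sell forward: 75,000,000 × 1.03448115 × 0.009063 = CAD 703,162.70.
Route B — convert at spot, deposit CAD: 75,000,000 × 0.009122 × 1.05121853 = CAD 719,191.16.
The quoted forward undervalues JPY, so borrow JPY, convert to CAD at spot, deposit the CAD at 9.99%, and buy JPY forward at 0.009063 to cover the loan.
Arbitrage profit = |703,162.70 − 719,191.16| = CAD 16,028.

CAD 16,028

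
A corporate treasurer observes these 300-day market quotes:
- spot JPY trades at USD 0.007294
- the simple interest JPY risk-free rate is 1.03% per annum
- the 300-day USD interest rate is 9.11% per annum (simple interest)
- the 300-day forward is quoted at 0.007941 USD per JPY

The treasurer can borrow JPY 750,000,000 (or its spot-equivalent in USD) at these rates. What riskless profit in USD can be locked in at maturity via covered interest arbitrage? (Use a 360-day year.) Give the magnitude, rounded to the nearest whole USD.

USD 121,068

T = 300/360 years.
Invest the JPY and cover forward: 750,000,000 × 1.008583333 × 0.007941 = USD 6,006,870.19.
Convert at spot and invest in USD: 750,000,000 × 0.007294 × 1.075916667 = USD 5,885,802.13.
The quoted forward overvalues JPY, so borrow USD, buy JPY at spot, deposit the JPY at 1.03%, and sell the proceeds forward at 0.007941.
Arbitrage profit = |6,006,870.19 − 5,885,802.13| = USD 121,068.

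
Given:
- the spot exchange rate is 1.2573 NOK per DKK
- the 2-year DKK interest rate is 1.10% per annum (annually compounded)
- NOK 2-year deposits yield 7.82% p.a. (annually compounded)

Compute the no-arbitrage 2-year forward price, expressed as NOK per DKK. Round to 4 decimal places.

1.4300

T = 2 years.
Growth of 1 NOK over T: (1 + 0.0782)^2 = 1.1625152.
DKK accumulates by (1 + 0.0110)^2 = 1.022121.
Forward (NOK per DKK) = 1.2573 × 1.1625152 / 1.022121 = 1.429997.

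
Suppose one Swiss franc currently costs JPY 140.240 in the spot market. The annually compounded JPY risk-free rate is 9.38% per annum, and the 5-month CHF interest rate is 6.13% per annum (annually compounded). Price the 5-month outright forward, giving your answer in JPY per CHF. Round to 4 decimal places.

142.0137

T = 5/12 years.
Growth of 1 JPY over T: (1 + 0.0938)^(5/12) = 1.038064007.
Growth of 1 CHF over T: (1 + 0.0613)^(5/12) = 1.025099217.
So F = 140.24 × 1.038064007 / 1.025099217 = 142.013665 (JPY/CHF).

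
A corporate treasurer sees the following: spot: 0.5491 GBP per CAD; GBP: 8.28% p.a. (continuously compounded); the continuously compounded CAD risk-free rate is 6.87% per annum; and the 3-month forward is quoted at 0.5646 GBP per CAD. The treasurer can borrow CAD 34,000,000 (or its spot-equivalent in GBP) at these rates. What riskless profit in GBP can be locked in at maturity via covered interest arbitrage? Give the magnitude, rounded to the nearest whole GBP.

T = 3/12 years.
Keep in CAD, deliver into the forward: 34,000,000·1.0173233383·0.5646 = GBP 19,528,945.73.
Swap to GBP now, deposit: 34,000,000·0.5491·1.020915731 = GBP 19,059,884.15.
The quoted forward overvalues CAD, so borrow GBP, buy CAD at spot, deposit the CAD at 6.87%, and sell the proceeds forward at 0.5646.
Arbitrage profit = |19,528,945.73 − 19,059,884.15| = GBP 469,062.

GBP 469,062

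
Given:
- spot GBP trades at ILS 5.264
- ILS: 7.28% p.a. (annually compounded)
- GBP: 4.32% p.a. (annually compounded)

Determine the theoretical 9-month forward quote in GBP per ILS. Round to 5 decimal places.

0.18602

T = 9/12 years.
ILS accumulates by (1 + 0.0728)^(9/12) = 1.0541176.
GBP accumulates by (1 + 0.0432)^(9/12) = 1.0322281.
So F = 5.264 × 1.0541176 / 1.0322281 = 5.375629 (ILS/GBP).
Invert for GBP per ILS: 1 / 5.375629 = 0.18602.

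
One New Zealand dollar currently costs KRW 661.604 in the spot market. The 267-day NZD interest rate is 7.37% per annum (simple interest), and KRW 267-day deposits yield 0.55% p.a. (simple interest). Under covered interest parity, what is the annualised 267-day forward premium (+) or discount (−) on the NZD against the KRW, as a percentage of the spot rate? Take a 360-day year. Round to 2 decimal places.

-6.47%

T = 267/360 years.
F = S · g_KRW/g_NZD = 661.604 × 1.0040792/1.0546608 = 629.873429.
(F − S)/S ÷ T = (629.873429 − 661.604)/661.604/(267/360) = -0.064665 → -6.47%.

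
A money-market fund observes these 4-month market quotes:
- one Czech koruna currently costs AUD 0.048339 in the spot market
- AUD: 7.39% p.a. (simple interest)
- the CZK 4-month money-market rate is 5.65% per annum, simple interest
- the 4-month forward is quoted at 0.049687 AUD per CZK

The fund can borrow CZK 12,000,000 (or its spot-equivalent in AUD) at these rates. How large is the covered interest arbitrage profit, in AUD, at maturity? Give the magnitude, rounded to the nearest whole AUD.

AUD 13,116

T = 4/12 years.
Route A — deposit CZK, sell forward: 12,000,000 × 1.01883333 × 0.049687 = AUD 607,473.26.
Route B — convert at spot, deposit AUD: 12,000,000 × 0.048339 × 1.02463333 = AUD 594,357.01.
The quoted forward overvalues CZK, so borrow AUD, buy CZK at spot, deposit the CZK at 5.65%, and sell the proceeds forward at 0.049687.
Arbitrage profit = |607,473.26 − 594,357.01| = AUD 13,116.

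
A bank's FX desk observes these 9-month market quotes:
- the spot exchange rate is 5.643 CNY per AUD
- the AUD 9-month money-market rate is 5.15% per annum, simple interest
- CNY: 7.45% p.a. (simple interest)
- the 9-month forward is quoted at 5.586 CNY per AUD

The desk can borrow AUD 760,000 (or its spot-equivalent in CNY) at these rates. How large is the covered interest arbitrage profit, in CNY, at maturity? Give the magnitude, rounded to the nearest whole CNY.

T = 9/12 years.
Route A — deposit AUD, sell forward: 760,000 × 1.038625 × 5.586 = CNY 4,409,337.03.
Route B — convert at spot, deposit CNY: 760,000 × 5.643 × 1.055875 = CNY 4,528,310.00.
The quoted forward undervalues AUD, so borrow AUD, convert to CNY at spot, deposit the CNY at 7.45%, and buy AUD forward at 5.586 to cover the loan.
The gap between the two covered legs is CNY 118,973.

CNY 118,973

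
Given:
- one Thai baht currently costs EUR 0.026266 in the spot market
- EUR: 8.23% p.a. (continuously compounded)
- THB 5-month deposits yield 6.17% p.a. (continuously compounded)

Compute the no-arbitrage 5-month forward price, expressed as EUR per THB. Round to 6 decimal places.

T = 5/12 years.
Growth of 1 EUR over T: e^(0.0823×5/12) = 1.0348864.
THB growth factor: e^(0.0617×5/12) = 1.0260416.
Forward (EUR per THB) = 0.026266 × 1.0348864 / 1.0260416 = 0.02649242.

0.026492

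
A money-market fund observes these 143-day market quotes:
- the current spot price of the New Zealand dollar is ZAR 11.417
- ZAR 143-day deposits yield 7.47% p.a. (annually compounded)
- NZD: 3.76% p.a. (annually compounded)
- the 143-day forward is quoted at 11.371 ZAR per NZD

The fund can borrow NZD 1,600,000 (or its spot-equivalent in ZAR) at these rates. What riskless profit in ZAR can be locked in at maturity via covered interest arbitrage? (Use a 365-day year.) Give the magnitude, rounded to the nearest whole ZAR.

ZAR 331,523

T = 143/365 years.
Route A — deposit NZD, sell forward: 1,600,000 × 1.0145658316 × 11.371 = ZAR 18,458,604.91.
Route B — convert at spot, deposit ZAR: 1,600,000 × 11.417 × 1.0286265839 = ZAR 18,790,127.53.
The quoted forward undervalues NZD, so borrow NZD, convert to ZAR at spot, deposit the ZAR at 7.47%, and buy NZD forward at 11.371 to cover the loan.
Arbitrage profit = |18,458,604.91 − 18,790,127.53| = ZAR 331,523.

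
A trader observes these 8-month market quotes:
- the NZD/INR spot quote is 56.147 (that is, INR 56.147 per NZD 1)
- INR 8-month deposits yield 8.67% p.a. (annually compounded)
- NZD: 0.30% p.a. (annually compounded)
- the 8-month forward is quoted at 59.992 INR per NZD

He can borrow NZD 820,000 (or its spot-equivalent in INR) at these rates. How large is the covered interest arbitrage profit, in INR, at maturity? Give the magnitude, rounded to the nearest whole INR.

INR 627,137

T = 8/12 years.
Keep in NZD, deliver into the forward: 820,000·1.0019990013·59.992 = INR 49,291,777.75.
Swap to INR now, deposit: 820,000·56.147·1.0569954343 = INR 48,664,640.57.
The quoted forward overvalues NZD, so borrow INR, buy NZD at spot, deposit the NZD at 0.30%, and sell the proceeds forward at 59.992.
Arbitrage profit = |49,291,777.75 − 48,664,640.57| = INR 627,137.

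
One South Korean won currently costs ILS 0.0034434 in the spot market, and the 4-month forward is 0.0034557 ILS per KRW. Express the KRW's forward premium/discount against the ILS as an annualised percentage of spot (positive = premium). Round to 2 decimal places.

T = 4/12 years.
(F − S)/S = (0.0034557 − 0.0034434)/0.0034434 = 0.0035721.
Per annum: 0.0035721 / (4/12) = 0.010716 = 1.07%.

+1.07%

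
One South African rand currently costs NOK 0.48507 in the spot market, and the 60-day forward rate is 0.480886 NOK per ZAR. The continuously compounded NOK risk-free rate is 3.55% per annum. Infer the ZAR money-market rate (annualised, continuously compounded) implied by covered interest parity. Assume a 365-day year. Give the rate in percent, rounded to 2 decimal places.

8.82%

T = 60/365 years.
F/S = 0.480886/0.48507 = 0.9913744 = (growth of NOK) / (growth of ZAR).
NOK growth factor: e^(0.0355×60/365) = 1.0058527.
Hence g_ZAR = 1.0146043.
r = ln(1.0146043)/(60/365) = 0.088200 → 8.82%.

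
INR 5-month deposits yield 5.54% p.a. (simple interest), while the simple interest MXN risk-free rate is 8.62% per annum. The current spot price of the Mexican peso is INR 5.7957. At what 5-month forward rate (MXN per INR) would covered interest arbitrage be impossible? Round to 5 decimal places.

T = 5/12 years.
INR accumulates by 1 + 0.0554×5/12 = 1.0230833.
MXN accumulates by 1 + 0.0862×5/12 = 1.0359167.
Forward (INR per MXN) = 5.7957 × 1.0230833 / 1.0359167 = 5.723900.
Quoted the other way: 1/5.723900 = 0.17471 MXN per INR.

0.17471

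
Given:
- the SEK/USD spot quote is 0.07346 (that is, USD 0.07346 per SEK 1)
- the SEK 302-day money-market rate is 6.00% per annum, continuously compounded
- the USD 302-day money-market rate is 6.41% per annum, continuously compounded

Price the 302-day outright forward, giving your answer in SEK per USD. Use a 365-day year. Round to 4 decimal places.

13.5667

T = 302/365 years.
USD accumulates by e^(0.0641×302/365) = 1.05446778.
SEK growth factor: e^(0.0600×302/365) = 1.05089674.
Forward (USD per SEK) = 0.07346 × 1.05446778 / 1.05089674 = 0.073709624.
Quoted the other way: 1/0.073709624 = 13.5667 SEK per USD.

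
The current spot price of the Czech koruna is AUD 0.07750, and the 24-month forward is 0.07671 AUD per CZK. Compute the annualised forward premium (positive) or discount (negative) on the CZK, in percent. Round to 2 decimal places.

-0.51%

T = 2 years.
Period premium: (0.07671 − 0.0775)/0.0775 = -0.0101935.
×(1/T) gives -0.51% p.a.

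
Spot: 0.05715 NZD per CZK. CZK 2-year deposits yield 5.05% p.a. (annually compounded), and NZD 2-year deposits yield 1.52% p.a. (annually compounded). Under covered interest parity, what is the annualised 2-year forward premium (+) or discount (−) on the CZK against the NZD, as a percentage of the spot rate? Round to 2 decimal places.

T = 2 years.
No-arbitrage forward: 0.05715 × 1.030631 / 1.1035503 = 0.05337370 NZD/CZK.
(F − S)/S ÷ T = (0.05337370 − 0.05715)/0.05715/2 = -0.033038 → -3.30%.

-3.30%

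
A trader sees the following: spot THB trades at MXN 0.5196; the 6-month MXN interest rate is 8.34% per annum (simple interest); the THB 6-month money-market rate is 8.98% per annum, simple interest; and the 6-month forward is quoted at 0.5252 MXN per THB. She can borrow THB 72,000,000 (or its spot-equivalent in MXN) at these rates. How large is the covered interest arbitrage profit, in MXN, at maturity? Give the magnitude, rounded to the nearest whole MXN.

T = 6/12 years.
Invest the THB and cover forward: 72,000,000 × 1.044900 × 0.5252 = MXN 39,512,266.56.
Convert at spot and invest in MXN: 72,000,000 × 0.5196 × 1.041700 = MXN 38,971,247.04.
The quoted forward overvalues THB, so borrow MXN, buy THB at spot, deposit the THB at 8.98%, and sell the proceeds forward at 0.5252.
Arbitrage profit = |39,512,266.56 − 38,971,247.04| = MXN 541,020.

MXN 541,020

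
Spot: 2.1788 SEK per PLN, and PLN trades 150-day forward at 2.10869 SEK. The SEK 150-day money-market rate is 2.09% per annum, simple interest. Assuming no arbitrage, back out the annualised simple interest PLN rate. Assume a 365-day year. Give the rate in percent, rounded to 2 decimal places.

10.25%

T = 150/365 years.
F/S = 2.10869/2.1788 = 0.9678217 = (growth of SEK) / (growth of PLN).
The SEK side grows by 1 + 0.0209×150/365 = 1.008589.
Hence g_PLN = 1.0421227.
(1.0421227 − 1)/T = 0.102499, i.e. 10.25%.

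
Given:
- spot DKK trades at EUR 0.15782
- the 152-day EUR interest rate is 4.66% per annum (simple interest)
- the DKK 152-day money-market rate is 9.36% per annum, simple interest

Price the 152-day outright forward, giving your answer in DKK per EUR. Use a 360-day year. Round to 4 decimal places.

6.4596

T = 152/360 years.
Growth of 1 EUR over T: 1 + 0.0466×152/360 = 1.0196756.
DKK growth factor: 1 + 0.0936×152/360 = 1.039520.
CIP: F = S · (grow EUR)/(grow DKK) = 0.15782 × 1.0196756/1.039520 = 0.1548072 EUR per DKK.
Invert for DKK per EUR: 1 / 0.1548072 = 6.4596.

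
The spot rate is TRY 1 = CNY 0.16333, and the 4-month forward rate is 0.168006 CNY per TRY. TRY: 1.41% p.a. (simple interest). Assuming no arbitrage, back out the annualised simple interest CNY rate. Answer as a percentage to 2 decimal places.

T = 4/12 years.
CIP gives F = S · g_CNY/g_TRY, so g_CNY/g_TRY = 0.168006/0.16333 = 1.0286292.
TRY growth factor: 1 + 0.0141×4/12 = 1.004700.
That pins the CNY growth at 1.0334638.
(1.0334638 − 1)/T = 0.100391, i.e. 10.04%.

10.04%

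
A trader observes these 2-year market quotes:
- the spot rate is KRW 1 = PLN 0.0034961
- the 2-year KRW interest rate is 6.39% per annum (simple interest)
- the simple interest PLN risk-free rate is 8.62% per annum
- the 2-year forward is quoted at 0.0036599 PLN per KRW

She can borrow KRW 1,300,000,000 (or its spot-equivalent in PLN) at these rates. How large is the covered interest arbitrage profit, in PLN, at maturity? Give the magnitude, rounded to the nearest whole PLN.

PLN 37,450

T = 2 years.
Route A — deposit KRW, sell forward: 1,300,000,000 × 1.127800 × 0.0036599 = PLN 5,365,925.79.
Route B — convert at spot, deposit PLN: 1,300,000,000 × 0.0034961 × 1.172400 = PLN 5,328,475.93.
The quoted forward overvalues KRW, so borrow PLN, buy KRW at spot, deposit the KRW at 6.39%, and sell the proceeds forward at 0.0036599.
The gap between the two covered legs is PLN 37,450.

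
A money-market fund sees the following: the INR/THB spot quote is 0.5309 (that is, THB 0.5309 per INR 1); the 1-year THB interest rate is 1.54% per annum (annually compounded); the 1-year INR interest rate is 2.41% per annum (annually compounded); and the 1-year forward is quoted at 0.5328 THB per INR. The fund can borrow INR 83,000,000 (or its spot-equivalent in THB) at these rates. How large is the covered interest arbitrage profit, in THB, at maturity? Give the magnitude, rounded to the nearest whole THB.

T = 1 year.
Keep in INR, deliver into the forward: 83,000,000·1.024100·0.5328 = THB 45,288,159.84.
Swap to THB now, deposit: 83,000,000·0.5309·1.015400 = THB 44,743,296.38.
The quoted forward overvalues INR, so borrow THB, buy INR at spot, deposit the INR at 2.41%, and sell the proceeds forward at 0.5328.
Profit = 45,288,159.84 − 44,743,296.38 = THB 544,863.

THB 544,863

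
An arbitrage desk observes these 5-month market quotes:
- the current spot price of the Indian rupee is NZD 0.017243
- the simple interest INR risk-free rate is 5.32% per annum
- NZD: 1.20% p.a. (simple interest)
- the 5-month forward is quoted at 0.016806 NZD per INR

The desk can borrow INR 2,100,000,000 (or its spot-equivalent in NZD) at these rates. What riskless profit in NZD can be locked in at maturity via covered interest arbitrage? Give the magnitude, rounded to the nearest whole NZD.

T = 5/12 years.
Keep in INR, deliver into the forward: 2,100,000,000·1.0221666667·0.016806 = NZD 36,074,919.30.
Swap to NZD now, deposit: 2,100,000,000·0.017243·1.005000 = NZD 36,391,351.50.
The quoted forward undervalues INR, so borrow INR, convert to NZD at spot, deposit the NZD at 1.20%, and buy INR forward at 0.016806 to cover the loan.
Profit = 36,391,351.50 − 36,074,919.30 = NZD 316,432.

NZD 316,432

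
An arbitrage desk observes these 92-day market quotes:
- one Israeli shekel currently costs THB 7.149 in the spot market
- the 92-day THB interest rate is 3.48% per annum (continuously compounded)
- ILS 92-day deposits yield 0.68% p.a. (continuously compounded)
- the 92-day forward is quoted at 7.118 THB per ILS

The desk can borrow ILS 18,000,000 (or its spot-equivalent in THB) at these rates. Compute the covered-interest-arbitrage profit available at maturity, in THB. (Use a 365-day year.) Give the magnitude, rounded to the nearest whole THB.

T = 92/365 years.
Keep in ILS, deliver into the forward: 18,000,000·1.00171544229·7.118 = THB 128,343,789.33.
Swap to THB now, deposit: 18,000,000·7.149·1.00881008924 = THB 129,815,699.90.
The quoted forward undervalues ILS, so borrow ILS, convert to THB at spot, deposit the THB at 3.48%, and buy ILS forward at 7.118 to cover the loan.
The gap between the two covered legs is THB 1,471,911.

THB 1,471,911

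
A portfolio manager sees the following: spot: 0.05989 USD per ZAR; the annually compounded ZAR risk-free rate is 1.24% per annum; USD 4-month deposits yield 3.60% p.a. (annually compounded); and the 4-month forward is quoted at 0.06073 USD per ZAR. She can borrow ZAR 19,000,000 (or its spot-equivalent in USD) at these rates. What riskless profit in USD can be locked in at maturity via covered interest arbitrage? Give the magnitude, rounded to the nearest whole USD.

USD 7,215

T = 4/12 years.
Invest the ZAR and cover forward: 19,000,000 × 1.004116366 × 0.06073 = USD 1,158,619.75.
Convert at spot and invest in USD: 19,000,000 × 0.05989 × 1.011858813 = USD 1,151,404.26.
The quoted forward overvalues ZAR, so borrow USD, buy ZAR at spot, deposit the ZAR at 1.24%, and sell the proceeds forward at 0.06073.
The gap between the two covered legs is USD 7,215.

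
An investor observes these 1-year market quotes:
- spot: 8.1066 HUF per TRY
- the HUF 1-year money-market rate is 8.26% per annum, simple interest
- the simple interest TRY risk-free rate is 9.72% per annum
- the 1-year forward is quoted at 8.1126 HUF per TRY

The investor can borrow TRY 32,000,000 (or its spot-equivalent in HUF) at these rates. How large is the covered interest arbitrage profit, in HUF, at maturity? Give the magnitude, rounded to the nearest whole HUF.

T = 1 year.
Invest the TRY and cover forward: 32,000,000 × 1.097200 × 8.1126 = HUF 284,836,631.04.
Convert at spot and invest in HUF: 32,000,000 × 8.1066 × 1.082600 = HUF 280,838,565.12.
The quoted forward overvalues TRY, so borrow HUF, buy TRY at spot, deposit the TRY at 9.72%, and sell the proceeds forward at 8.1126.
Profit = 284,836,631.04 − 280,838,565.12 = HUF 3,998,066.

HUF 3,998,066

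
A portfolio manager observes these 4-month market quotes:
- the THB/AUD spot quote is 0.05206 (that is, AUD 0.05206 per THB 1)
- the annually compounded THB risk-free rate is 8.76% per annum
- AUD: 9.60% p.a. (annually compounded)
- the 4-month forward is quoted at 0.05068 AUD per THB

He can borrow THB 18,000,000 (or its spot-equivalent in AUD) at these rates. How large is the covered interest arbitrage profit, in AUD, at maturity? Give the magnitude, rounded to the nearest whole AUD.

AUD 28,020

T = 4/12 years.
Invest the THB and cover forward: 18,000,000 × 1.02838658 × 0.05068 = AUD 938,135.37.
Convert at spot and invest in AUD: 18,000,000 × 0.05206 × 1.03102735 = AUD 966,155.11.
The quoted forward undervalues THB, so borrow THB, convert to AUD at spot, deposit the AUD at 9.60%, and buy THB forward at 0.05068 to cover the loan.
Arbitrage profit = |938,135.37 − 966,155.11| = AUD 28,020.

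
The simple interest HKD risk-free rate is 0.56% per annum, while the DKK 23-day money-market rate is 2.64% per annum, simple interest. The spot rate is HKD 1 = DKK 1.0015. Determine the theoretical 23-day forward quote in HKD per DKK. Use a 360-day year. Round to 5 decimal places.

T = 23/360 years.
Growth of 1 DKK over T: 1 + 0.0264×23/360 = 1.0016867.
HKD accumulates by 1 + 0.0056×23/360 = 1.0003578.
Forward (DKK per HKD) = 1.0015 × 1.0016867 / 1.0003578 = 1.002830.
Invert for HKD per DKK: 1 / 1.002830 = 0.99718.

0.99718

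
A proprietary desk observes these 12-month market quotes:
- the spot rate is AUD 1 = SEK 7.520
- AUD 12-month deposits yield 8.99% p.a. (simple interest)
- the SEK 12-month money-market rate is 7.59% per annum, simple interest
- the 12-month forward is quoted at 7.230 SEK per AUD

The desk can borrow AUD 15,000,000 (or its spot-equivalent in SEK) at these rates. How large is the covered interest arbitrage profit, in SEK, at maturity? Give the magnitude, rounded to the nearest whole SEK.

T = 1 year.
Route A — deposit AUD, sell forward: 15,000,000 × 1.089900 × 7.230 = SEK 118,199,655.00.
Route B — convert at spot, deposit SEK: 15,000,000 × 7.520 × 1.075900 = SEK 121,361,520.00.
The quoted forward undervalues AUD, so borrow AUD, convert to SEK at spot, deposit the SEK at 7.59%, and buy AUD forward at 7.230 to cover the loan.
Profit = 121,361,520.00 − 118,199,655.00 = SEK 3,161,865.

SEK 3,161,865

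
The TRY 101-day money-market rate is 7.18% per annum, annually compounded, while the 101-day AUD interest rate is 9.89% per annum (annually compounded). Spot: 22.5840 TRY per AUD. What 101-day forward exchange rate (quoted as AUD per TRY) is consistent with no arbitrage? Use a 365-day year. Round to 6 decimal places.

T = 101/365 years.
TRY accumulates by (1 + 0.0718)^(101/365) = 1.0193723.
AUD growth factor: (1 + 0.0989)^(101/365) = 1.0264402.
So F = 22.584 × 1.0193723 / 1.0264402 = 22.42849 (TRY/AUD).
Invert for AUD per TRY: 1 / 22.42849 = 0.044586.

0.044586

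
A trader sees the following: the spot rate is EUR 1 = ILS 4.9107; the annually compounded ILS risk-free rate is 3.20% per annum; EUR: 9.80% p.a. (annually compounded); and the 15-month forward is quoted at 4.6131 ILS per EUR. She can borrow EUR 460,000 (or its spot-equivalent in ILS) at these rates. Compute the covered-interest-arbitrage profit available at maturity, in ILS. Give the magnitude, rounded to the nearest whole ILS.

T = 15/12 years.
Keep in EUR, deliver into the forward: 460,000·1.123965356·4.6131 = ILS 2,385,083.71.
Swap to ILS now, deposit: 460,000·4.9107·1.040158738 = ILS 2,349,637.46.
The quoted forward overvalues EUR, so borrow ILS, buy EUR at spot, deposit the EUR at 9.80%, and sell the proceeds forward at 4.6131.
The gap between the two covered legs is ILS 35,446.

ILS 35,446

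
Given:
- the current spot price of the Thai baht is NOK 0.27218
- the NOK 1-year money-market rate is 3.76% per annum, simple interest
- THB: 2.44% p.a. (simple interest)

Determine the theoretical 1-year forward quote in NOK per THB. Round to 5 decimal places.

T = 1 year.
Growth of 1 NOK over T: 1 + 0.0376×1 = 1.037600.
THB accumulates by 1 + 0.0244×1 = 1.024400.
So F = 0.27218 × 1.037600 / 1.024400 = 0.2756872 (NOK/THB).

0.27569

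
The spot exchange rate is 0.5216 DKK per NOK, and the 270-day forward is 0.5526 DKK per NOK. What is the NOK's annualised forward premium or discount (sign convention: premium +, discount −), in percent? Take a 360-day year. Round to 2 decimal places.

T = 270/360 years.
(F − S)/S = (0.5526 − 0.5216)/0.5216 = 0.0594325.
Per annum: 0.0594325 / (270/360) = 0.079243 = 7.92%.

+7.92%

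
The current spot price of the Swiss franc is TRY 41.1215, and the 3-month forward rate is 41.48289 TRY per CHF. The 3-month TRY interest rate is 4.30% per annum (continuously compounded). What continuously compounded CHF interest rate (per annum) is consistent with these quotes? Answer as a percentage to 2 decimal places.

0.80%

T = 3/12 years.
CIP gives F = S · g_TRY/g_CHF, so g_TRY/g_CHF = 41.48289/41.1215 = 1.0087883.
The TRY side grows by e^(0.0430×3/12) = 1.010808.
So the CHF growth factor = 1.0020021.
r = ln(1.0020021)/(3/12) = 0.008000 → 0.80%.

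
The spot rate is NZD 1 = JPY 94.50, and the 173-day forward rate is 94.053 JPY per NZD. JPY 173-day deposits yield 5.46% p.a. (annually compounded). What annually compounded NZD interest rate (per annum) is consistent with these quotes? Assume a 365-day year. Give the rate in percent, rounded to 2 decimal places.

T = 173/365 years.
F/S = 94.053/94.5 = 0.9952698 = (growth of JPY) / (growth of NZD).
The JPY side grows by (1 + 0.0546)^(173/365) = 1.0255172.
So the NZD growth factor = 1.0303912.
Annualise: 1.0303912^(365/173) − 1 = 0.065203 = 6.52%.

6.52%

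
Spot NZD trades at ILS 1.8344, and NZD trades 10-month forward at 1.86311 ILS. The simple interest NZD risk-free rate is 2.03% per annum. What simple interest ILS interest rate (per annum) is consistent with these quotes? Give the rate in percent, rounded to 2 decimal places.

3.94%

T = 10/12 years.
By CIP, F/S equals the ILS-to-NZD growth ratio: 1.86311/1.8344 = 1.0156509.
The NZD side grows by 1 + 0.0203×10/12 = 1.0169167.
Hence g_ILS = 1.0328324.
(1.0328324 − 1)/T = 0.039399, i.e. 3.94%.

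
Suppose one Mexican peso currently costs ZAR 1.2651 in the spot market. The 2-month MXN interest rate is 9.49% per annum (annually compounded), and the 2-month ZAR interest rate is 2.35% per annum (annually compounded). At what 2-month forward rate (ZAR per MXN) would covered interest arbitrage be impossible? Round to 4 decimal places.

T = 2/12 years.
ZAR accumulates by (1 + 0.0235)^(2/12) = 1.0038789.
Growth of 1 MXN over T: (1 + 0.0949)^(2/12) = 1.0152252.
So F = 1.2651 × 1.0038789 / 1.0152252 = 1.250961 (ZAR/MXN).

1.2510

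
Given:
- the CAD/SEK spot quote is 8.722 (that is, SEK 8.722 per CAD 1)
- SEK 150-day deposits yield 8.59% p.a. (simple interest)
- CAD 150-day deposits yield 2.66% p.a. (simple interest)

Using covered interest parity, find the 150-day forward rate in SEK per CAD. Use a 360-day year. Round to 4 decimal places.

8.9351

T = 150/360 years.
Growth of 1 SEK over T: 1 + 0.0859×150/360 = 1.0357917.
CAD accumulates by 1 + 0.0266×150/360 = 1.0110833.
So F = 8.722 × 1.0357917 / 1.0110833 = 8.935144 (SEK/CAD).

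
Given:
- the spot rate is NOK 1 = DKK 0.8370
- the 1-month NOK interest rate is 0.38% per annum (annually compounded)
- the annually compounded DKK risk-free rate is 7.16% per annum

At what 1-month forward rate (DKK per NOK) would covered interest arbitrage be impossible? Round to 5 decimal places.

T = 1/12 years.
Growth of 1 DKK over T: (1 + 0.0716)^(1/12) = 1.0057794.
NOK growth factor: (1 + 0.0038)^(1/12) = 1.0003161.
Forward (DKK per NOK) = 0.837 × 1.0057794 / 1.0003161 = 0.8415713.

0.84157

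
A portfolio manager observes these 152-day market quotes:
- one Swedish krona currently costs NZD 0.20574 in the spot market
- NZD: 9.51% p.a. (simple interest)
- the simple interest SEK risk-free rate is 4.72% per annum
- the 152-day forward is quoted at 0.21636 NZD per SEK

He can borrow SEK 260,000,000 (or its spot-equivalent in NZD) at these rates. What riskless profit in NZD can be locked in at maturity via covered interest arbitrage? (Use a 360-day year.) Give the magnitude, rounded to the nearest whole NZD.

T = 152/360 years.
Keep in SEK, deliver into the forward: 260,000,000·1.0199288889·0.21636 = NZD 57,374,671.74.
Swap to NZD now, deposit: 260,000,000·0.20574·1.0401533333 = NZD 55,640,298.17.
The quoted forward overvalues SEK, so borrow NZD, buy SEK at spot, deposit the SEK at 4.72%, and sell the proceeds forward at 0.21636.
Profit = 57,374,671.74 − 55,640,298.17 = NZD 1,734,374.

NZD 1,734,374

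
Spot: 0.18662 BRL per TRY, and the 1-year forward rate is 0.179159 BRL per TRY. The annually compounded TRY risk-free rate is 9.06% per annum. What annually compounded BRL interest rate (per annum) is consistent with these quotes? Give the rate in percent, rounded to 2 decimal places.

4.70%

T = 1 year.
CIP gives F = S · g_BRL/g_TRY, so g_BRL/g_TRY = 0.179159/0.18662 = 0.9600204.
The TRY side grows by (1 + 0.0906)^1 = 1.090600.
That pins the BRL growth at 1.0469982.
r = 1.0469982^(1/1) − 1 = 0.046998 → 4.70%.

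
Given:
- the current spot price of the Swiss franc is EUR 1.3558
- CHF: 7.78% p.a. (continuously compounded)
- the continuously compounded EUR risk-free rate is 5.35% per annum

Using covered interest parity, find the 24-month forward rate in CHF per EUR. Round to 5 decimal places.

T = 2 years.
Growth of 1 EUR over T: e^(0.0535×2) = 1.1129343.
CHF growth factor: e^(0.0778×2) = 1.1683588.
Forward (EUR per CHF) = 1.3558 × 1.1129343 / 1.1683588 = 1.291484.
Invert for CHF per EUR: 1 / 1.291484 = 0.77430.

0.77430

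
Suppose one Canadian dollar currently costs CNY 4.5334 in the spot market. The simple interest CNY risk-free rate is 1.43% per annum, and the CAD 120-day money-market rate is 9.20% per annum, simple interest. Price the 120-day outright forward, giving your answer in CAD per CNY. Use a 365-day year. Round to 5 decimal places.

0.22619

T = 120/365 years.
CNY growth factor: 1 + 0.0143×120/365 = 1.0047014.
CAD accumulates by 1 + 0.0920×120/365 = 1.0302466.
Forward (CNY per CAD) = 4.5334 × 1.0047014 / 1.0302466 = 4.420993.
Quoted the other way: 1/4.420993 = 0.22619 CAD per CNY.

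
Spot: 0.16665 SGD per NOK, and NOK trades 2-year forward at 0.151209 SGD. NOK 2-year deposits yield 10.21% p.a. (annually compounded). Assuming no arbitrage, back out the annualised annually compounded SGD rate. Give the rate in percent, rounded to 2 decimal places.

4.98%

T = 2 years.
By CIP, F/S equals the SGD-to-NOK growth ratio: 0.151209/0.16665 = 0.9073447.
The NOK side grows by (1 + 0.1021)^2 = 1.2146244.
Hence g_SGD = 1.102083.
r = 1.102083^(1/2) − 1 = 0.049801 → 4.98%.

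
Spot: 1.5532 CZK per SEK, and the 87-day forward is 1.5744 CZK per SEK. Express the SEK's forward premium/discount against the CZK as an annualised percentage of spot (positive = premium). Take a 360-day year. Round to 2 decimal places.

T = 87/360 years.
SEK trades forward at +1.36492% vs spot over the period.
Per annum: 0.0136492 / (87/360) = 0.056479 = 5.65%.

+5.65%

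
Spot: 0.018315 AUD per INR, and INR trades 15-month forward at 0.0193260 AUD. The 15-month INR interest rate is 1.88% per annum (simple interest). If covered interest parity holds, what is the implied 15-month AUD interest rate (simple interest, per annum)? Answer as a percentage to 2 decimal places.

6.40%

T = 15/12 years.
F/S = 0.019326/0.018315 = 1.0552007 = (growth of AUD) / (growth of INR).
The INR side grows by 1 + 0.0188×15/12 = 1.023500.
So the AUD growth factor = 1.0799979.
r = (1.0799979 − 1)/(15/12) = 0.063998 → 6.40%.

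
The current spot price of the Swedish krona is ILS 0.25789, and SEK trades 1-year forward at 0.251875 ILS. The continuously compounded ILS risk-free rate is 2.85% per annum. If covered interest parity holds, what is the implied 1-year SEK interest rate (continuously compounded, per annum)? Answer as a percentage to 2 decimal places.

5.21%

T = 1 year.
CIP gives F = S · g_ILS/g_SEK, so g_ILS/g_SEK = 0.251875/0.25789 = 0.9766761.
The ILS side grows by e^(0.0285×1) = 1.028910.
That pins the SEK growth at 1.0534813.
Take logs: ln 1.0534813 / 1 = 0.052100, so 5.21%.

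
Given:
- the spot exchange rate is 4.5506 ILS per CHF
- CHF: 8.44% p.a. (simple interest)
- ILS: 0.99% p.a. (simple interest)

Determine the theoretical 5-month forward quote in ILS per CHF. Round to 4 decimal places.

4.4141

T = 5/12 years.
Growth of 1 ILS over T: 1 + 0.0099×5/12 = 1.004125.
Growth of 1 CHF over T: 1 + 0.0844×5/12 = 1.0351667.
So F = 4.5506 × 1.004125 / 1.0351667 = 4.414140 (ILS/CHF).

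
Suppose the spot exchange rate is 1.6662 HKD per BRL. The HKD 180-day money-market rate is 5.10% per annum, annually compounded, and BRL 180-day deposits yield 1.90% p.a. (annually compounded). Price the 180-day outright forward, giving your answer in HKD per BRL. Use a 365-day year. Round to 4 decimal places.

T = 180/365 years.
Growth of 1 HKD over T: (1 + 0.0510)^(180/365) = 1.0248337.
BRL accumulates by (1 + 0.0190)^(180/365) = 1.0093252.
CIP: F = S · (grow HKD)/(grow BRL) = 1.6662 × 1.0248337/1.0093252 = 1.691802 HKD per BRL.

1.6918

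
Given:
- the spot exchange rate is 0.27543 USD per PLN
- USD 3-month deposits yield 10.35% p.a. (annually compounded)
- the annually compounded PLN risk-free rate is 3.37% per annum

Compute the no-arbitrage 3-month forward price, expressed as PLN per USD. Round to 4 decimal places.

T = 3/12 years.
USD growth factor: (1 + 0.1035)^(3/12) = 1.0249274.
PLN growth factor: (1 + 0.0337)^(3/12) = 1.0083206.
CIP: F = S · (grow USD)/(grow PLN) = 0.27543 × 1.0249274/1.0083206 = 0.2799663 USD per PLN.
Invert for PLN per USD: 1 / 0.2799663 = 3.5719.

3.5719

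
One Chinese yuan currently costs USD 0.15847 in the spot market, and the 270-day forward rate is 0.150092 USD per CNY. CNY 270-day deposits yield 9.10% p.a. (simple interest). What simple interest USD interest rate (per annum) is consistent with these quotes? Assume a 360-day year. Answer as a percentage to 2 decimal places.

1.57%

T = 270/360 years.
By CIP, F/S equals the USD-to-CNY growth ratio: 0.150092/0.15847 = 0.9471319.
CNY growth factor: 1 + 0.0910×270/360 = 1.068250.
That pins the USD growth at 1.0117737.
(1.0117737 − 1)/T = 0.015698, i.e. 1.57%.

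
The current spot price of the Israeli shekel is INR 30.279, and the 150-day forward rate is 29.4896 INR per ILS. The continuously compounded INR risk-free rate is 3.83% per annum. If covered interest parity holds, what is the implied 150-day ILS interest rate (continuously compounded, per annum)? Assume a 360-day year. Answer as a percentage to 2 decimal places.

T = 150/360 years.
By CIP, F/S equals the INR-to-ILS growth ratio: 29.4896/30.279 = 0.9739291.
INR growth factor: e^(0.0383×150/360) = 1.0160863.
So the ILS growth factor = 1.0432857.
r = ln(1.0432857)/(150/360) = 0.101700 → 10.17%.

10.17%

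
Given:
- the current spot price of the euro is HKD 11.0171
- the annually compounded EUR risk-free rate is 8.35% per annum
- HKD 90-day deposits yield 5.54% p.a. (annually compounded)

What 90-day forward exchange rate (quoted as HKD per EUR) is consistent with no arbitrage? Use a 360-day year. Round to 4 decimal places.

T = 90/360 years.
HKD accumulates by (1 + 0.0554)^(90/360) = 1.01357122.
Growth of 1 EUR over T: (1 + 0.0835)^(90/360) = 1.02025147.
Forward (HKD per EUR) = 11.0171 × 1.01357122 / 1.02025147 = 10.944964.

10.9450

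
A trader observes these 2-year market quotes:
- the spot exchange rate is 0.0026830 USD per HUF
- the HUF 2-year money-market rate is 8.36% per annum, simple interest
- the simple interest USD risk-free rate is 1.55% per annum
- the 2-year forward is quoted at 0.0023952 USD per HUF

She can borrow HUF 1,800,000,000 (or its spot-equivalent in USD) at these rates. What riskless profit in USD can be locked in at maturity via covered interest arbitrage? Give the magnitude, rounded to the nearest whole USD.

T = 2 years.
Invest the HUF and cover forward: 1,800,000,000 × 1.167200 × 0.0023952 = USD 5,032,219.39.
Convert at spot and invest in USD: 1,800,000,000 × 0.0026830 × 1.031000 = USD 4,979,111.40.
The quoted forward overvalues HUF, so borrow USD, buy HUF at spot, deposit the HUF at 8.36%, and sell the proceeds forward at 0.0023952.
Profit = 5,032,219.39 − 4,979,111.40 = USD 53,108.

USD 53,108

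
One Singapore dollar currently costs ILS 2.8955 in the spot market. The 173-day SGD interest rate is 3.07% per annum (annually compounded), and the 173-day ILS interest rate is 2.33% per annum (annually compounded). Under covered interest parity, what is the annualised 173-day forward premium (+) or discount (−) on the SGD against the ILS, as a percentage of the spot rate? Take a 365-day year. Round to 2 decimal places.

-0.72%

T = 173/365 years.
F = S · g_ILS/g_SGD = 2.8955 × 1.0109767/1.0144353 = 2.8856281.
(F − S)/S ÷ T = (2.8856281 − 2.8955)/2.8955/(173/365) = -0.007193 → -0.72%.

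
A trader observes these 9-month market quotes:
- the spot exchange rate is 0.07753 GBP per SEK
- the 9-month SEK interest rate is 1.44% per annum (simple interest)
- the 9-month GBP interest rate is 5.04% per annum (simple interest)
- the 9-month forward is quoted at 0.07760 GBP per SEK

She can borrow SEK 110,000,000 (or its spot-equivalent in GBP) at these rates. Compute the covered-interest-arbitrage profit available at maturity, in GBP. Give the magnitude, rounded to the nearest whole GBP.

T = 9/12 years.
Invest the SEK and cover forward: 110,000,000 × 1.010800 × 0.07760 = GBP 8,628,188.80.
Convert at spot and invest in GBP: 110,000,000 × 0.07753 × 1.037800 = GBP 8,850,669.74.
The quoted forward undervalues SEK, so borrow SEK, convert to GBP at spot, deposit the GBP at 5.04%, and buy SEK forward at 0.07760 to cover the loan.
Arbitrage profit = |8,628,188.80 − 8,850,669.74| = GBP 222,481.

GBP 222,481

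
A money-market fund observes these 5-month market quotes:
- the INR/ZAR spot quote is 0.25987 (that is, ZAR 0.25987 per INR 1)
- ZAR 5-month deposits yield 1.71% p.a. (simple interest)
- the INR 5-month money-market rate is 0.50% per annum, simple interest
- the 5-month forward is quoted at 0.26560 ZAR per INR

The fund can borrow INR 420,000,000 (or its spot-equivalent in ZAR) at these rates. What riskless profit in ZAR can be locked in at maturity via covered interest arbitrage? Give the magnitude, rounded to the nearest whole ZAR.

ZAR 1,861,339

T = 5/12 years.
Invest the INR and cover forward: 420,000,000 × 1.00208333333 × 0.26560 = ZAR 111,784,400.00.
Convert at spot and invest in ZAR: 420,000,000 × 0.25987 × 1.007125 = ZAR 109,923,060.98.
The quoted forward overvalues INR, so borrow ZAR, buy INR at spot, deposit the INR at 0.50%, and sell the proceeds forward at 0.26560.
The gap between the two covered legs is ZAR 1,861,339.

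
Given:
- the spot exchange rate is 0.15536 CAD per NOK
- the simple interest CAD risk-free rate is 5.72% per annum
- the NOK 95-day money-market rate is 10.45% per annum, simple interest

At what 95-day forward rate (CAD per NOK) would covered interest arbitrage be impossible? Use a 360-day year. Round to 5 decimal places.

0.15347

T = 95/360 years.
CAD growth factor: 1 + 0.0572×95/360 = 1.0150944.
NOK growth factor: 1 + 0.1045×95/360 = 1.0275764.
CIP: F = S · (grow CAD)/(grow NOK) = 0.15536 × 1.0150944/1.0275764 = 0.1534728 CAD per NOK.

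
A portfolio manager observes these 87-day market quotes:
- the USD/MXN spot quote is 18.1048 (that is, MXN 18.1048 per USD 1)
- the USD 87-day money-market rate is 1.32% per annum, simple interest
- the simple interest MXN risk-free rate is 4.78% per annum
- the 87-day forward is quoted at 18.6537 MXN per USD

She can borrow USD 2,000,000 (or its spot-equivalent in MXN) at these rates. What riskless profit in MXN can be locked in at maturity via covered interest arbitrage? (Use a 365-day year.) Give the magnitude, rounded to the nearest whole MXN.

T = 87/365 years.
Invest the USD and cover forward: 2,000,000 × 1.0031463014 × 18.6537 = MXN 37,424,780.32.
Convert at spot and invest in MXN: 2,000,000 × 18.1048 × 1.0113934247 = MXN 36,622,151.35.
The quoted forward overvalues USD, so borrow MXN, buy USD at spot, deposit the USD at 1.32%, and sell the proceeds forward at 18.6537.
Arbitrage profit = |37,424,780.32 − 36,622,151.35| = MXN 802,629.

MXN 802,629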